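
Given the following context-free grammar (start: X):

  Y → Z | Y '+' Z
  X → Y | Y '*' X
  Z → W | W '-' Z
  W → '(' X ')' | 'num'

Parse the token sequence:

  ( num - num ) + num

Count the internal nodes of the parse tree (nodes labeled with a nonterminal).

13

[X [Y [Y [Z [W ( [X [Y [Z [W num] - [Z [W num]]]]] )]]] + [Z [W num]]]]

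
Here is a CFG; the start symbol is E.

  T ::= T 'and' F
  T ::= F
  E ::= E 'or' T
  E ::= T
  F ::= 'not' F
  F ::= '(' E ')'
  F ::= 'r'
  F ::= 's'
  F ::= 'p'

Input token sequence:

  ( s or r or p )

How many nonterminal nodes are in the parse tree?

12

[E [T [F ( [E [E [E [T [F s]]] or [T [F r]]] or [T [F p]]] )]]]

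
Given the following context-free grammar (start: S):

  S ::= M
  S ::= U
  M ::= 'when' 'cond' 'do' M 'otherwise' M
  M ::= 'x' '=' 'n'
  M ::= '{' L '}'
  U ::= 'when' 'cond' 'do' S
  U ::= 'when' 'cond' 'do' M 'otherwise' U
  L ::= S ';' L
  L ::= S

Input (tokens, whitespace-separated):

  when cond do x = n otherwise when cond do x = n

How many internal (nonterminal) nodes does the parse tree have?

6

[S [U when cond do [M x = n] otherwise [U when cond do [S [M x = n]]]]]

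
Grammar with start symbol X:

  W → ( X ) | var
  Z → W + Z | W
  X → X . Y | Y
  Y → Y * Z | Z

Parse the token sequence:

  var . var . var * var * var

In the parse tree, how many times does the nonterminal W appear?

5

[X [X [X [Y [Z [W var]]]] . [Y [Z [W var]]]] . [Y [Y [Y [Z [W var]]] * [Z [W var]]] * [Z [W var]]]]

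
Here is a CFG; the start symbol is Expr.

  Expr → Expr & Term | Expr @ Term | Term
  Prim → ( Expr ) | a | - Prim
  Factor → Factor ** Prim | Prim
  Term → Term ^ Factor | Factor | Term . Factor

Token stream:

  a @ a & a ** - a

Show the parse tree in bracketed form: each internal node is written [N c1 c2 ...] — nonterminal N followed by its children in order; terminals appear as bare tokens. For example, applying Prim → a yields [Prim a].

[Expr [Expr [Expr [Term [Factor [Prim a]]]] @ [Term [Factor [Prim a]]]] & [Term [Factor [Factor [Prim a]] ** [Prim - [Prim a]]]]]

Expr
Expr & Term
Expr @ Term & Term
Term @ Term & Term
Factor @ Term & Term
Prim @ Term & Term
a @ Term & Term
a @ Factor & Term
a @ Prim & Term
a @ a & Term
a @ a & Factor
a @ a & Factor ** Prim
a @ a & Prim ** Prim
a @ a & a ** Prim
a @ a & a ** - Prim
a @ a & a ** - a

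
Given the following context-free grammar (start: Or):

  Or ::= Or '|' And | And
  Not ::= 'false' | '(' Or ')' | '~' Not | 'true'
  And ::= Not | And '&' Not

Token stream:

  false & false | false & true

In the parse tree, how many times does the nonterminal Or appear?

2

[Or [Or [And [And [Not false]] & [Not false]]] | [And [And [Not false]] & [Not true]]]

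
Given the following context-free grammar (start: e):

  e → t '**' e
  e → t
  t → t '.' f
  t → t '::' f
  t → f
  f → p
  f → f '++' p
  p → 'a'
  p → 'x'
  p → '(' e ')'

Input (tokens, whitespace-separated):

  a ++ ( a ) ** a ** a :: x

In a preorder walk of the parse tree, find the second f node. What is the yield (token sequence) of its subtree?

a

[e [t [f [f [p a]] ++ [p ( [e [t [f [p a]]]] )]]] ** [e [t [f [p a]]] ** [e [t [t [f [p a]]] :: [f [p x]]]]]]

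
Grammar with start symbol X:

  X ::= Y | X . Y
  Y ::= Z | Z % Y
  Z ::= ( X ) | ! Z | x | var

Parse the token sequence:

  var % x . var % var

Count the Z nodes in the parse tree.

[X [X [Y [Z var] % [Y [Z x]]]] . [Y [Z var] % [Y [Z var]]]]

4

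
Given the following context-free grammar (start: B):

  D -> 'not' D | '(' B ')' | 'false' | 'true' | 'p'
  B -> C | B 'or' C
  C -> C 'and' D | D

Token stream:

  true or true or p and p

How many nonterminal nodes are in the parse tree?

11

[B [B [B [C [D true]]] or [C [D true]]] or [C [C [D p]] and [D p]]]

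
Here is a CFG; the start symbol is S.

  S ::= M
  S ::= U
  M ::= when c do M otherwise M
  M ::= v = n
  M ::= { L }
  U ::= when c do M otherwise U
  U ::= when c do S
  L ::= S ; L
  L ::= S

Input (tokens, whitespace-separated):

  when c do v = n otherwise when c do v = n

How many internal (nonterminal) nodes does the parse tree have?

[S [U when c do [M v = n] otherwise [U when c do [S [M v = n]]]]]

6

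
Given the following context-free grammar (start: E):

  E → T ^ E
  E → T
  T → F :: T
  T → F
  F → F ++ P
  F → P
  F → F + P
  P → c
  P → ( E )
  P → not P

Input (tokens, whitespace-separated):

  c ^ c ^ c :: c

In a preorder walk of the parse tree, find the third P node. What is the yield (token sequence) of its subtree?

[E [T [F [P c]]] ^ [E [T [F [P c]]] ^ [E [T [F [P c]] :: [T [F [P c]]]]]]]

c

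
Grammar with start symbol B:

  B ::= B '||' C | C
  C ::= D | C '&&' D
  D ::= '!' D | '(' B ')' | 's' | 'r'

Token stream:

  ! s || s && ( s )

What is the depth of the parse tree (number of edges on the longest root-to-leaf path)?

6

[B [B [C [D ! [D s]]]] || [C [C [D s]] && [D ( [B [C [D s]]] )]]]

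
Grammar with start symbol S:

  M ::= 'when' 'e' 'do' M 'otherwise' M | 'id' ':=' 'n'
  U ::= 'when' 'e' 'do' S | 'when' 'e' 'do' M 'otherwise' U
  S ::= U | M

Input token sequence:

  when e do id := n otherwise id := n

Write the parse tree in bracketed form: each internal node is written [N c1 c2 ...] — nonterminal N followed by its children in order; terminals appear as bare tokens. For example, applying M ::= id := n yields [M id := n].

[S [M when e do [M id := n] otherwise [M id := n]]]

S
M
when e do M otherwise M
when e do id := n otherwise M
when e do id := n otherwise id := n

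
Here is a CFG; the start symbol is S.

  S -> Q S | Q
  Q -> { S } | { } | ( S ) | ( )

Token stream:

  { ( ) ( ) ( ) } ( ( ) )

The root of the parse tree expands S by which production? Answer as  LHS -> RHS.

S -> Q S

[S [Q { [S [Q ( )] [S [Q ( )] [S [Q ( )]]]] }] [S [Q ( [S [Q ( )]] )]]]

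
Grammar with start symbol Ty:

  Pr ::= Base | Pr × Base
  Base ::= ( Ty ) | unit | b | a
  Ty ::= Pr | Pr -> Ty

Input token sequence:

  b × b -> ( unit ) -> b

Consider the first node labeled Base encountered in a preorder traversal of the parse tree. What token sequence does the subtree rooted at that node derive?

b

[Ty [Pr [Pr [Base b]] × [Base b]] -> [Ty [Pr [Base ( [Ty [Pr [Base unit]]] )]] -> [Ty [Pr [Base b]]]]]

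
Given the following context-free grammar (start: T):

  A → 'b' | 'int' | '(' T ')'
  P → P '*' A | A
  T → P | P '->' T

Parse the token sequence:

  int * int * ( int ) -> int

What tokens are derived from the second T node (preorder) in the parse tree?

[T [P [P [P [A int]] * [A int]] * [A ( [T [P [A int]]] )]] -> [T [P [A int]]]]

int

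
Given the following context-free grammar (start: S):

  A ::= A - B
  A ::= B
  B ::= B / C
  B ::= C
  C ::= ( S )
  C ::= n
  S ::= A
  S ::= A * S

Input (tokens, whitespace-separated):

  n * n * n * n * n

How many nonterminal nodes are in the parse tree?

20

[S [A [B [C n]]] * [S [A [B [C n]]] * [S [A [B [C n]]] * [S [A [B [C n]]] * [S [A [B [C n]]]]]]]]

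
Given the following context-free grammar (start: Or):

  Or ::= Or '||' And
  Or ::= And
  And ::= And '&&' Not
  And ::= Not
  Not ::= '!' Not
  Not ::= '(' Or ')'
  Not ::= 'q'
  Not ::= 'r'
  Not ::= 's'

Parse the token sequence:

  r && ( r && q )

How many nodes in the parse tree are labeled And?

[Or [And [And [Not r]] && [Not ( [Or [And [And [Not r]] && [Not q]]] )]]]

4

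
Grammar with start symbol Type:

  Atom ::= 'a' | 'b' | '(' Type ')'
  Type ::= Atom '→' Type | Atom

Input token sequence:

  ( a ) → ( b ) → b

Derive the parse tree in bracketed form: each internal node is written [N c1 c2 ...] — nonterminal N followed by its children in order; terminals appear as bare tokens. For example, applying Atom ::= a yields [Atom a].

Type
Atom → Type
( Type ) → Type
( Atom ) → Type
( a ) → Type
( a ) → Atom → Type
( a ) → ( Type ) → Type
( a ) → ( Atom ) → Type
( a ) → ( b ) → Type
( a ) → ( b ) → Atom
( a ) → ( b ) → b

[Type [Atom ( [Type [Atom a]] )] → [Type [Atom ( [Type [Atom b]] )] → [Type [Atom b]]]]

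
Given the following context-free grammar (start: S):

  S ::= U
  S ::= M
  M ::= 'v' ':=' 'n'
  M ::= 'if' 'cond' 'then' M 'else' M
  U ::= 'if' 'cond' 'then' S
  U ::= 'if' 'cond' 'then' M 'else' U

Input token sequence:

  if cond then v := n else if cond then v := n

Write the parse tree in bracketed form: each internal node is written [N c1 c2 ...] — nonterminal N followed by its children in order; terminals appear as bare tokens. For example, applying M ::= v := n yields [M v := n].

S
U
if cond then M else U
if cond then v := n else U
if cond then v := n else if cond then S
if cond then v := n else if cond then M
if cond then v := n else if cond then v := n

[S [U if cond then [M v := n] else [U if cond then [S [M v := n]]]]]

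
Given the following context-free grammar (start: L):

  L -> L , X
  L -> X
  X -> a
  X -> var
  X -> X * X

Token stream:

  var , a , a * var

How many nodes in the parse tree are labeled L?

3

[L [L [L [X var]] , [X a]] , [X [X a] * [X var]]]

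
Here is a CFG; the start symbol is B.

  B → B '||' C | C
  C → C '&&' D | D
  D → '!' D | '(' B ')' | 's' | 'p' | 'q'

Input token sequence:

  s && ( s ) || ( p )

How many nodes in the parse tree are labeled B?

4

[B [B [C [C [D s]] && [D ( [B [C [D s]]] )]]] || [C [D ( [B [C [D p]]] )]]]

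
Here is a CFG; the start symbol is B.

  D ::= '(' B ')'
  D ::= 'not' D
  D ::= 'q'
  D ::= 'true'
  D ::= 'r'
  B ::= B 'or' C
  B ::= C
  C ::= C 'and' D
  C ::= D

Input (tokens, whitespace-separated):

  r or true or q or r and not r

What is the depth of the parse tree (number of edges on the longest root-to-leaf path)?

[B [B [B [B [C [D r]]] or [C [D true]]] or [C [D q]]] or [C [C [D r]] and [D not [D r]]]]

6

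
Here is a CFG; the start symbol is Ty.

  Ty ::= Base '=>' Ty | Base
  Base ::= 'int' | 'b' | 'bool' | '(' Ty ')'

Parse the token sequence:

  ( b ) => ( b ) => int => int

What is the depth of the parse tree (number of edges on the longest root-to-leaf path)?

5

[Ty [Base ( [Ty [Base b]] )] => [Ty [Base ( [Ty [Base b]] )] => [Ty [Base int] => [Ty [Base int]]]]]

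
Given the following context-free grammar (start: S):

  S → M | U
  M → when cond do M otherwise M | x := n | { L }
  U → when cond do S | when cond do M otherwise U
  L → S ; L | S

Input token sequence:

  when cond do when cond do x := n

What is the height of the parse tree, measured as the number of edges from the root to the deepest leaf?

6

[S [U when cond do [S [U when cond do [S [M x := n]]]]]]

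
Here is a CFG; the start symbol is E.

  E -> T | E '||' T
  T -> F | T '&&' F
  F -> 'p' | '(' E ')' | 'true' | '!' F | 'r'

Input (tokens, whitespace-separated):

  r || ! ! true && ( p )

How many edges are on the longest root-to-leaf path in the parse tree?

[E [E [T [F r]]] || [T [T [F ! [F ! [F true]]]] && [F ( [E [T [F p]]] )]]]

6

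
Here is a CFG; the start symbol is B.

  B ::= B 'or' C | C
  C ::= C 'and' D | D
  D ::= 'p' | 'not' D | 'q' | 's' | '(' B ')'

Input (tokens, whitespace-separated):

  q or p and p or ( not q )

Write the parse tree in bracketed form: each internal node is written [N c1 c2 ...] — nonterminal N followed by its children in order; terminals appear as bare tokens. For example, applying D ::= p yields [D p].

B
B or C
B or C or C
C or C or C
D or C or C
q or C or C
q or C and D or C
q or D and D or C
q or p and D or C
q or p and p or C
q or p and p or D
q or p and p or ( B )
q or p and p or ( C )
q or p and p or ( D )
q or p and p or ( not D )
q or p and p or ( not q )

[B [B [B [C [D q]]] or [C [C [D p]] and [D p]]] or [C [D ( [B [C [D not [D q]]]] )]]]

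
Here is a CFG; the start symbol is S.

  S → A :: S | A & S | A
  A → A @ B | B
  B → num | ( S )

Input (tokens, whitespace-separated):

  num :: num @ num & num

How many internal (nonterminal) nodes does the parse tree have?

11

[S [A [B num]] :: [S [A [A [B num]] @ [B num]] & [S [A [B num]]]]]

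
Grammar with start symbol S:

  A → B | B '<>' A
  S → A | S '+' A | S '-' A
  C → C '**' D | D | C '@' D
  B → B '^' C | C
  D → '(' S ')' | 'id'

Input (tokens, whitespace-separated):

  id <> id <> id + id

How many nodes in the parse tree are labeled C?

[S [S [A [B [C [D id]]] <> [A [B [C [D id]]] <> [A [B [C [D id]]]]]]] + [A [B [C [D id]]]]]

4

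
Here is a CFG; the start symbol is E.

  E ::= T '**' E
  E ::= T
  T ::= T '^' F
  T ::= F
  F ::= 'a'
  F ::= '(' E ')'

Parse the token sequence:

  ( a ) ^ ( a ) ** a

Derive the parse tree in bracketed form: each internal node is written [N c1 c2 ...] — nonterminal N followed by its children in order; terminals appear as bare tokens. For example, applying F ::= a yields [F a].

E
T ** E
T ^ F ** E
F ^ F ** E
( E ) ^ F ** E
( T ) ^ F ** E
( F ) ^ F ** E
( a ) ^ F ** E
( a ) ^ ( E ) ** E
( a ) ^ ( T ) ** E
( a ) ^ ( F ) ** E
( a ) ^ ( a ) ** E
( a ) ^ ( a ) ** T
( a ) ^ ( a ) ** F
( a ) ^ ( a ) ** a

[E [T [T [F ( [E [T [F a]]] )]] ^ [F ( [E [T [F a]]] )]] ** [E [T [F a]]]]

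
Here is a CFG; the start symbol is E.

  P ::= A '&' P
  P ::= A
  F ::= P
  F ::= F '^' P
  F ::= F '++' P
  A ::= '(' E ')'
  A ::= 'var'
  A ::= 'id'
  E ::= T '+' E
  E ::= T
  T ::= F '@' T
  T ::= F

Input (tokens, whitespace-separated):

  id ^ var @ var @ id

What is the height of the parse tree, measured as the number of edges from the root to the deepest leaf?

7

[E [T [F [F [P [A id]]] ^ [P [A var]]] @ [T [F [P [A var]]] @ [T [F [P [A id]]]]]]]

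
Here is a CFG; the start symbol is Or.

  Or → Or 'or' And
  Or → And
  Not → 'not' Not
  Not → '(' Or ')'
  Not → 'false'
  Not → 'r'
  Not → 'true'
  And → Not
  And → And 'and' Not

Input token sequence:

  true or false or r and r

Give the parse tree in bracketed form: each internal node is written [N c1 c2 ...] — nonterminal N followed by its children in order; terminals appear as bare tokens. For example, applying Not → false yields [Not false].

Or
Or or And
Or or And or And
And or And or And
Not or And or And
true or And or And
true or Not or And
true or false or And
true or false or And and Not
true or false or Not and Not
true or false or r and Not
true or false or r and r

[Or [Or [Or [And [Not true]]] or [And [Not false]]] or [And [And [Not r]] and [Not r]]]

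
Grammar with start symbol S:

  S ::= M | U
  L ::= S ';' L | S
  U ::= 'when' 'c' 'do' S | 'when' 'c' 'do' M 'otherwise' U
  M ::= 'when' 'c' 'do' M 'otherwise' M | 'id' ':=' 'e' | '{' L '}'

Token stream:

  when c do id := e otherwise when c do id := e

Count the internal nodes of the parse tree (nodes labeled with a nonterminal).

[S [U when c do [M id := e] otherwise [U when c do [S [M id := e]]]]]

6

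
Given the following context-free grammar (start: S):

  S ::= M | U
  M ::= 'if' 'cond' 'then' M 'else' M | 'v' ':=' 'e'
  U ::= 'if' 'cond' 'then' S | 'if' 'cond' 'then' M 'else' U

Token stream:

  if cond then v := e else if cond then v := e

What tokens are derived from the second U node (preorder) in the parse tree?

[S [U if cond then [M v := e] else [U if cond then [S [M v := e]]]]]

if cond then v := e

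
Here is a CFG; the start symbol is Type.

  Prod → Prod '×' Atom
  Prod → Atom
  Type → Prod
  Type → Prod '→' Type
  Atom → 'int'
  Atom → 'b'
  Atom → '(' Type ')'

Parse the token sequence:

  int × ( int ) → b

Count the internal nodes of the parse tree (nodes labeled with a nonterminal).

11

[Type [Prod [Prod [Atom int]] × [Atom ( [Type [Prod [Atom int]]] )]] → [Type [Prod [Atom b]]]]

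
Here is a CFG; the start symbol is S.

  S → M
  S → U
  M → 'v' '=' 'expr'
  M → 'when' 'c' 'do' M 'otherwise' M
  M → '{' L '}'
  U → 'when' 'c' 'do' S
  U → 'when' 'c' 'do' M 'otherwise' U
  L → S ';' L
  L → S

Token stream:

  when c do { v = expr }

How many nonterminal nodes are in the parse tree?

7

[S [U when c do [S [M { [L [S [M v = expr]]] }]]]]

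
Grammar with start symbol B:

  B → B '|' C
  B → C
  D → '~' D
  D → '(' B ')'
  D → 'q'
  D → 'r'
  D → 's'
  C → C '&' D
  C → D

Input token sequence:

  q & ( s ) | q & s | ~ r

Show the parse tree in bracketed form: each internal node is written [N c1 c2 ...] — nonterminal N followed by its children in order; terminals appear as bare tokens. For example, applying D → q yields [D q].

[B [B [B [C [C [D q]] & [D ( [B [C [D s]]] )]]] | [C [C [D q]] & [D s]]] | [C [D ~ [D r]]]]

B
B | C
B | C | C
C | C | C
C & D | C | C
D & D | C | C
q & D | C | C
q & ( B ) | C | C
q & ( C ) | C | C
q & ( D ) | C | C
q & ( s ) | C | C
q & ( s ) | C & D | C
q & ( s ) | D & D | C
q & ( s ) | q & D | C
q & ( s ) | q & s | C
q & ( s ) | q & s | D
q & ( s ) | q & s | ~ D
q & ( s ) | q & s | ~ r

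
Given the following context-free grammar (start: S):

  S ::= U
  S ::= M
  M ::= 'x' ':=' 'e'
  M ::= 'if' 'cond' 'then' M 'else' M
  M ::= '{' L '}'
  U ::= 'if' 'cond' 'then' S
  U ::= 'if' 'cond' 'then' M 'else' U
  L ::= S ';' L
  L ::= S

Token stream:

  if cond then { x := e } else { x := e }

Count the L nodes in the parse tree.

2

[S [M if cond then [M { [L [S [M x := e]]] }] else [M { [L [S [M x := e]]] }]]]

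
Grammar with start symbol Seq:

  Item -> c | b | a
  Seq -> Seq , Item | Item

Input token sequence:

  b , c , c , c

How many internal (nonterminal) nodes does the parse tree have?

[Seq [Seq [Seq [Seq [Item b]] , [Item c]] , [Item c]] , [Item c]]

8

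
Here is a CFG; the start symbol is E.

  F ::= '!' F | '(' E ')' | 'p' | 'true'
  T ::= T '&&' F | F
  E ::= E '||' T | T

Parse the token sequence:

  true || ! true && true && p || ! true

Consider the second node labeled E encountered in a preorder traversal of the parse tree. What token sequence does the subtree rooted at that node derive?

[E [E [E [T [F true]]] || [T [T [T [F ! [F true]]] && [F true]] && [F p]]] || [T [F ! [F true]]]]

true || ! true && true && p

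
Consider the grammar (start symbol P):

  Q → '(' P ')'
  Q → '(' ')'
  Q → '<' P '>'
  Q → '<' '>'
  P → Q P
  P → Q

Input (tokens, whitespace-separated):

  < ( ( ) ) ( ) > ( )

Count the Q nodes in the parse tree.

5

[P [Q < [P [Q ( [P [Q ( )]] )] [P [Q ( )]]] >] [P [Q ( )]]]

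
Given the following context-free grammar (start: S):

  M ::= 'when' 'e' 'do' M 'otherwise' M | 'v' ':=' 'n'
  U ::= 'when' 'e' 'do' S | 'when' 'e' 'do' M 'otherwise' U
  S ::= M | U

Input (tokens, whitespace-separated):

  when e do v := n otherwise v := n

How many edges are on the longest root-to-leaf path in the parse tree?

3

[S [M when e do [M v := n] otherwise [M v := n]]]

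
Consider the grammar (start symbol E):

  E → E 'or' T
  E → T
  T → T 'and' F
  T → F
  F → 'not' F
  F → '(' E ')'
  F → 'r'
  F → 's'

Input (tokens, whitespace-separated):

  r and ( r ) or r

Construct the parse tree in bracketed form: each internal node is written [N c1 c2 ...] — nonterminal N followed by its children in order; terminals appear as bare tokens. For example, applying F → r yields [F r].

E
E or T
T or T
T and F or T
F and F or T
r and F or T
r and ( E ) or T
r and ( T ) or T
r and ( F ) or T
r and ( r ) or T
r and ( r ) or F
r and ( r ) or r

[E [E [T [T [F r]] and [F ( [E [T [F r]]] )]]] or [T [F r]]]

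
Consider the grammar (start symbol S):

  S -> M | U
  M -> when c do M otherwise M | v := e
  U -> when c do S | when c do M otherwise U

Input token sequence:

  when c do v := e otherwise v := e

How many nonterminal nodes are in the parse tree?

4

[S [M when c do [M v := e] otherwise [M v := e]]]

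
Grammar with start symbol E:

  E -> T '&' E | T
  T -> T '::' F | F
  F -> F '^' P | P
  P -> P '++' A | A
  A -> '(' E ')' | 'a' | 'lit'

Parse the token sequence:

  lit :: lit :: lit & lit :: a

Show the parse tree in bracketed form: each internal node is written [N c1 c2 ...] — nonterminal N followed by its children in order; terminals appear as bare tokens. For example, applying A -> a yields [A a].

E
T & E
T :: F & E
T :: F :: F & E
F :: F :: F & E
P :: F :: F & E
A :: F :: F & E
lit :: F :: F & E
lit :: P :: F & E
lit :: A :: F & E
lit :: lit :: F & E
lit :: lit :: P & E
lit :: lit :: A & E
lit :: lit :: lit & E
lit :: lit :: lit & T
lit :: lit :: lit & T :: F
lit :: lit :: lit & F :: F
lit :: lit :: lit & P :: F
lit :: lit :: lit & A :: F
lit :: lit :: lit & lit :: F
lit :: lit :: lit & lit :: P
lit :: lit :: lit & lit :: A
lit :: lit :: lit & lit :: a

[E [T [T [T [F [P [A lit]]]] :: [F [P [A lit]]]] :: [F [P [A lit]]]] & [E [T [T [F [P [A lit]]]] :: [F [P [A a]]]]]]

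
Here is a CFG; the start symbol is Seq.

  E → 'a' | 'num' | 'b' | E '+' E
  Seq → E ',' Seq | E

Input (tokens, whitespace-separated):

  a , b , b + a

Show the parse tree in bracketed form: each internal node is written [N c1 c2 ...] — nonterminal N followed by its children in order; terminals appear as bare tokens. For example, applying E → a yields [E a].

Seq
E , Seq
a , Seq
a , E , Seq
a , b , Seq
a , b , E
a , b , E + E
a , b , b + E
a , b , b + a

[Seq [E a] , [Seq [E b] , [Seq [E [E b] + [E a]]]]]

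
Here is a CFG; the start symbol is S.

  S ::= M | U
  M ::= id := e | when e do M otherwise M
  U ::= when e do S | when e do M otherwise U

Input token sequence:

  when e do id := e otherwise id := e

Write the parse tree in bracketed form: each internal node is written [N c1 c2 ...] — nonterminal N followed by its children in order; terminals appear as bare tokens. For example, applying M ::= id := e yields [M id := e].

[S [M when e do [M id := e] otherwise [M id := e]]]

S
M
when e do M otherwise M
when e do id := e otherwise M
when e do id := e otherwise id := e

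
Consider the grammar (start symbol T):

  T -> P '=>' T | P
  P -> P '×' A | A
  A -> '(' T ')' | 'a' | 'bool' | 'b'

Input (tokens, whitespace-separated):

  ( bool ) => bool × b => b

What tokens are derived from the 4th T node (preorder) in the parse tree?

[T [P [A ( [T [P [A bool]]] )]] => [T [P [P [A bool]] × [A b]] => [T [P [A b]]]]]

b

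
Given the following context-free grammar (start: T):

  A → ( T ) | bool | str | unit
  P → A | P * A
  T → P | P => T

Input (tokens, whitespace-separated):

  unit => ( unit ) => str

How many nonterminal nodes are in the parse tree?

[T [P [A unit]] => [T [P [A ( [T [P [A unit]]] )]] => [T [P [A str]]]]]

12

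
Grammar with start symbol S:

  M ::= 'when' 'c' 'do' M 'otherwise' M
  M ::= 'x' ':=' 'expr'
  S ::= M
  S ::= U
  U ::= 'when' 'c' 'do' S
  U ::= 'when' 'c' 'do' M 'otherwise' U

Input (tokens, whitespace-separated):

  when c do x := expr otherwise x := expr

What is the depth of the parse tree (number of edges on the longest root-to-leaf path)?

3

[S [M when c do [M x := expr] otherwise [M x := expr]]]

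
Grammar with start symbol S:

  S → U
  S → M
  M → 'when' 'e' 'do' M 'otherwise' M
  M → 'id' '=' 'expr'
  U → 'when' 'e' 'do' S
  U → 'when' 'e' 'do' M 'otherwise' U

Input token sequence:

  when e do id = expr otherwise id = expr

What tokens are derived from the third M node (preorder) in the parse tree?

id = expr

[S [M when e do [M id = expr] otherwise [M id = expr]]]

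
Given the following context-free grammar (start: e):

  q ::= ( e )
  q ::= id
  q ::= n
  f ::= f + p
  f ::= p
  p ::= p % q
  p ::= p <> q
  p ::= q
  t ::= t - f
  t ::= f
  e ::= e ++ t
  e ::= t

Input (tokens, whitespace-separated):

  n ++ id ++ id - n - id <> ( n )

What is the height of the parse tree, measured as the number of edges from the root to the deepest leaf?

10

[e [e [e [t [f [p [q n]]]]] ++ [t [f [p [q id]]]]] ++ [t [t [t [f [p [q id]]]] - [f [p [q n]]]] - [f [p [p [q id]] <> [q ( [e [t [f [p [q n]]]]] )]]]]]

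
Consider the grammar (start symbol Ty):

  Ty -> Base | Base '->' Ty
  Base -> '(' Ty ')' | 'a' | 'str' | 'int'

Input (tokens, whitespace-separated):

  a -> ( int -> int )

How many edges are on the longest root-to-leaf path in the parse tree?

[Ty [Base a] -> [Ty [Base ( [Ty [Base int] -> [Ty [Base int]]] )]]]

6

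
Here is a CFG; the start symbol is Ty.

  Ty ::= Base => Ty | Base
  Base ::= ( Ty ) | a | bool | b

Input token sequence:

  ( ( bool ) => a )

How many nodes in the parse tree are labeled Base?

4

[Ty [Base ( [Ty [Base ( [Ty [Base bool]] )] => [Ty [Base a]]] )]]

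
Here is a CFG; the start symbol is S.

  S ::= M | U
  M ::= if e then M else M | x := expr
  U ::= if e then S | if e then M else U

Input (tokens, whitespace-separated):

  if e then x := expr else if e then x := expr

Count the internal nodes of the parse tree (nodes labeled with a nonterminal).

[S [U if e then [M x := expr] else [U if e then [S [M x := expr]]]]]

6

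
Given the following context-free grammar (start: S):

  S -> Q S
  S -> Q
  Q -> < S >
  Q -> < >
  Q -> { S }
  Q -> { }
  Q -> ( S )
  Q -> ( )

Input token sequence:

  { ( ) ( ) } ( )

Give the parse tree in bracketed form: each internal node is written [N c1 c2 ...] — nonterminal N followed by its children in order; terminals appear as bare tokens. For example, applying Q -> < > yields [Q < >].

S
Q S
{ S } S
{ Q S } S
{ ( ) S } S
{ ( ) Q } S
{ ( ) ( ) } S
{ ( ) ( ) } Q
{ ( ) ( ) } ( )

[S [Q { [S [Q ( )] [S [Q ( )]]] }] [S [Q ( )]]]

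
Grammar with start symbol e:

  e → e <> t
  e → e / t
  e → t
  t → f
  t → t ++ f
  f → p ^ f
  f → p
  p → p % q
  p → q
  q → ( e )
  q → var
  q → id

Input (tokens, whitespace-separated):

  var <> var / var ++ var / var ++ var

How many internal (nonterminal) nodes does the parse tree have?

[e [e [e [e [t [f [p [q var]]]]] <> [t [f [p [q var]]]]] / [t [t [f [p [q var]]]] ++ [f [p [q var]]]]] / [t [t [f [p [q var]]]] ++ [f [p [q var]]]]]

28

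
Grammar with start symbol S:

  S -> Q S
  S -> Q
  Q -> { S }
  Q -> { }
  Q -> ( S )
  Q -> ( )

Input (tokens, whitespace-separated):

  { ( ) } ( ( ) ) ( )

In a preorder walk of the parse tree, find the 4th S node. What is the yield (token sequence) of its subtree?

[S [Q { [S [Q ( )]] }] [S [Q ( [S [Q ( )]] )] [S [Q ( )]]]]

( )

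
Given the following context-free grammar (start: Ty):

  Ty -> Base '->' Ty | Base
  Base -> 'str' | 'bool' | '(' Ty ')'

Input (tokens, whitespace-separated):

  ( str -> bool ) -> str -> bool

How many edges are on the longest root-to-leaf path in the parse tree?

[Ty [Base ( [Ty [Base str] -> [Ty [Base bool]]] )] -> [Ty [Base str] -> [Ty [Base bool]]]]

5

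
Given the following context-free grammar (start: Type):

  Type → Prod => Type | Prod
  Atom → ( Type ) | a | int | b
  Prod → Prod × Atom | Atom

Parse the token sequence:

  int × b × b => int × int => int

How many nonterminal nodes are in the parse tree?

[Type [Prod [Prod [Prod [Atom int]] × [Atom b]] × [Atom b]] => [Type [Prod [Prod [Atom int]] × [Atom int]] => [Type [Prod [Atom int]]]]]

15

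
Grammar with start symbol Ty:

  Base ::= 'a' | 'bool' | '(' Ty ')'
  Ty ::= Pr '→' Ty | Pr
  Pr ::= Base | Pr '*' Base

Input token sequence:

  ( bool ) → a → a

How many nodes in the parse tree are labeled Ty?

[Ty [Pr [Base ( [Ty [Pr [Base bool]]] )]] → [Ty [Pr [Base a]] → [Ty [Pr [Base a]]]]]

4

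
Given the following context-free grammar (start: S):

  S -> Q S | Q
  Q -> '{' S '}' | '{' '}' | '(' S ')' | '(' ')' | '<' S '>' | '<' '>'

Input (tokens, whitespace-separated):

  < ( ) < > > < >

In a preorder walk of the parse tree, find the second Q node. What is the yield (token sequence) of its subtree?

( )

[S [Q < [S [Q ( )] [S [Q < >]]] >] [S [Q < >]]]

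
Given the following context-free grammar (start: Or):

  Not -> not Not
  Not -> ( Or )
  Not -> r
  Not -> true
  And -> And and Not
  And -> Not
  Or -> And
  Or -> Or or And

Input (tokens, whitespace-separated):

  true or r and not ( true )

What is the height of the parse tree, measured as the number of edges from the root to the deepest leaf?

7

[Or [Or [And [Not true]]] or [And [And [Not r]] and [Not not [Not ( [Or [And [Not true]]] )]]]]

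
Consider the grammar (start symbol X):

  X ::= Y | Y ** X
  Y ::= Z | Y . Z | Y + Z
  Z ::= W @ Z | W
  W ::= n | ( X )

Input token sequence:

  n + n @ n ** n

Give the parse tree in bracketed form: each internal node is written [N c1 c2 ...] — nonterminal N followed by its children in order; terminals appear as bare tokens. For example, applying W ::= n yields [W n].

X
Y ** X
Y + Z ** X
Z + Z ** X
W + Z ** X
n + Z ** X
n + W @ Z ** X
n + n @ Z ** X
n + n @ W ** X
n + n @ n ** X
n + n @ n ** Y
n + n @ n ** Z
n + n @ n ** W
n + n @ n ** n

[X [Y [Y [Z [W n]]] + [Z [W n] @ [Z [W n]]]] ** [X [Y [Z [W n]]]]]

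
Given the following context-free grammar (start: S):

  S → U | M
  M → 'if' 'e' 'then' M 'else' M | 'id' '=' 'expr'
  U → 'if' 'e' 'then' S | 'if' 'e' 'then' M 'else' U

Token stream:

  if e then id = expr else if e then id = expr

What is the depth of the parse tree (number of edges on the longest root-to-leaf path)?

5

[S [U if e then [M id = expr] else [U if e then [S [M id = expr]]]]]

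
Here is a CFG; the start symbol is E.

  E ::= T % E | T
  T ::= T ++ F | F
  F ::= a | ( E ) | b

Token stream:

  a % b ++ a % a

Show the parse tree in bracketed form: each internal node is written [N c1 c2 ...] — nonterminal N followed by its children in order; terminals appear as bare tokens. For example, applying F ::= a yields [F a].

E
T % E
F % E
a % E
a % T % E
a % T ++ F % E
a % F ++ F % E
a % b ++ F % E
a % b ++ a % E
a % b ++ a % T
a % b ++ a % F
a % b ++ a % a

[E [T [F a]] % [E [T [T [F b]] ++ [F a]] % [E [T [F a]]]]]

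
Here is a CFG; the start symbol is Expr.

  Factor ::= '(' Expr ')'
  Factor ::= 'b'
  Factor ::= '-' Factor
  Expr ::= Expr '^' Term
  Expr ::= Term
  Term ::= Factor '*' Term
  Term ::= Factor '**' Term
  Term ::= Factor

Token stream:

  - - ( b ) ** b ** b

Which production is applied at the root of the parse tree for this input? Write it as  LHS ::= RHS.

Expr ::= Term

[Expr [Term [Factor - [Factor - [Factor ( [Expr [Term [Factor b]]] )]]] ** [Term [Factor b] ** [Term [Factor b]]]]]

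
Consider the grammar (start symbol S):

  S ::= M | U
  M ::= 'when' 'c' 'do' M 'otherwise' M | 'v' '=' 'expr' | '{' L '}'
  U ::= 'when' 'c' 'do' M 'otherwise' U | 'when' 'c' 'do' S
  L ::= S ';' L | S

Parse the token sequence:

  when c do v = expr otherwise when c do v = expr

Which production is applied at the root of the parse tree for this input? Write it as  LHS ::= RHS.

S ::= U

[S [U when c do [M v = expr] otherwise [U when c do [S [M v = expr]]]]]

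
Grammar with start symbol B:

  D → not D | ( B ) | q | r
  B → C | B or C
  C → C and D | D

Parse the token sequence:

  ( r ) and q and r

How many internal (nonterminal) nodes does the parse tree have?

[B [C [C [C [D ( [B [C [D r]]] )]] and [D q]] and [D r]]]

10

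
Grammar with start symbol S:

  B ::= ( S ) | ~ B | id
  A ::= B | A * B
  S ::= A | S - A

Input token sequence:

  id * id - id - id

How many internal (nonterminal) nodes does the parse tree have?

11

[S [S [S [A [A [B id]] * [B id]]] - [A [B id]]] - [A [B id]]]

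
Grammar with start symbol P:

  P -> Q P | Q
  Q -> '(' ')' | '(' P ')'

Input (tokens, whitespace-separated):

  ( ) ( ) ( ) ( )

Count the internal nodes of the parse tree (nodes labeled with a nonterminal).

8

[P [Q ( )] [P [Q ( )] [P [Q ( )] [P [Q ( )]]]]]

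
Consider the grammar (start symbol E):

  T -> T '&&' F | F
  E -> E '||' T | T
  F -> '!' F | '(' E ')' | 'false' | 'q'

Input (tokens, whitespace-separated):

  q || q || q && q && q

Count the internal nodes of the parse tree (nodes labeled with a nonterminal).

[E [E [E [T [F q]]] || [T [F q]]] || [T [T [T [F q]] && [F q]] && [F q]]]

13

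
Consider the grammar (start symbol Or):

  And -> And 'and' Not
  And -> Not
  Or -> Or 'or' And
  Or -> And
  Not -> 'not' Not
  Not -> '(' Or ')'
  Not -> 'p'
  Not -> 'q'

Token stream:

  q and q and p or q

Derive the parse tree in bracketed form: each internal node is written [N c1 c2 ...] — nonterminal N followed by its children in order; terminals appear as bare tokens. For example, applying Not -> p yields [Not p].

[Or [Or [And [And [And [Not q]] and [Not q]] and [Not p]]] or [And [Not q]]]

Or
Or or And
And or And
And and Not or And
And and Not and Not or And
Not and Not and Not or And
q and Not and Not or And
q and q and Not or And
q and q and p or And
q and q and p or Not
q and q and p or q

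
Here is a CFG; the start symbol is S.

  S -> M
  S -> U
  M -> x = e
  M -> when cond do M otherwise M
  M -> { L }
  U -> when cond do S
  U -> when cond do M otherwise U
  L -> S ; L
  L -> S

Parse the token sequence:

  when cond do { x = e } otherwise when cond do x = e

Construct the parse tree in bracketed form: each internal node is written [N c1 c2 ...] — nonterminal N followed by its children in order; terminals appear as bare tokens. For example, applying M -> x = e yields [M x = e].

[S [U when cond do [M { [L [S [M x = e]]] }] otherwise [U when cond do [S [M x = e]]]]]

S
U
when cond do M otherwise U
when cond do { L } otherwise U
when cond do { S } otherwise U
when cond do { M } otherwise U
when cond do { x = e } otherwise U
when cond do { x = e } otherwise when cond do S
when cond do { x = e } otherwise when cond do M
when cond do { x = e } otherwise when cond do x = e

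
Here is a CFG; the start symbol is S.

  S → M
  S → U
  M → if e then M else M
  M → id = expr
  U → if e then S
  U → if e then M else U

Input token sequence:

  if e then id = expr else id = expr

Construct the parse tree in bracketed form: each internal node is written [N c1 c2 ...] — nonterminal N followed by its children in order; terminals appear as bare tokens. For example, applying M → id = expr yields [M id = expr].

S
M
if e then M else M
if e then id = expr else M
if e then id = expr else id = expr

[S [M if e then [M id = expr] else [M id = expr]]]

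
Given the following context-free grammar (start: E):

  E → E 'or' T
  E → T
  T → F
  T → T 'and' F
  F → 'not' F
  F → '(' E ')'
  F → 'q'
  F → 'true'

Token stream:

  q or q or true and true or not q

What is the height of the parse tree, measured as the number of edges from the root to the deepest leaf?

[E [E [E [E [T [F q]]] or [T [F q]]] or [T [T [F true]] and [F true]]] or [T [F not [F q]]]]

6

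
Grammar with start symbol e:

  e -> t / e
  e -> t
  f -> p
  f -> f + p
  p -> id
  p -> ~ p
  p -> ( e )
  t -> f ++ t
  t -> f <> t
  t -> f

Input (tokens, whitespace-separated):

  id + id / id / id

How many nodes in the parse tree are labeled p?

4

[e [t [f [f [p id]] + [p id]]] / [e [t [f [p id]]] / [e [t [f [p id]]]]]]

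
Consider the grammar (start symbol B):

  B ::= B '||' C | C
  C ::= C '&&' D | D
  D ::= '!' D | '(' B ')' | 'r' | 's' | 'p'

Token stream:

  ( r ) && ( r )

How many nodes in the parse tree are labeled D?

4

[B [C [C [D ( [B [C [D r]]] )]] && [D ( [B [C [D r]]] )]]]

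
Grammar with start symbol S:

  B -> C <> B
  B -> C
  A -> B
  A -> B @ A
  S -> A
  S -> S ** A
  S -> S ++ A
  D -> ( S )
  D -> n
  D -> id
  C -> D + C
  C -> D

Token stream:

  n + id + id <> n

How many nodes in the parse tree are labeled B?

2

[S [A [B [C [D n] + [C [D id] + [C [D id]]]] <> [B [C [D n]]]]]]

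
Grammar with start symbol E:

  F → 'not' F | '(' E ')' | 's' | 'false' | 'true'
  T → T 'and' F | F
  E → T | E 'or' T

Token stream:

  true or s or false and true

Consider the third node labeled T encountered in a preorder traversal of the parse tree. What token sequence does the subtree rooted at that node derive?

[E [E [E [T [F true]]] or [T [F s]]] or [T [T [F false]] and [F true]]]

false and true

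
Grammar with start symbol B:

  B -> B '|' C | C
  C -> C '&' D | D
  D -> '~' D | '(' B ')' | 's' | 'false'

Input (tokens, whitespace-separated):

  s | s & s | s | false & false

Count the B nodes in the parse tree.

[B [B [B [B [C [D s]]] | [C [C [D s]] & [D s]]] | [C [D s]]] | [C [C [D false]] & [D false]]]

4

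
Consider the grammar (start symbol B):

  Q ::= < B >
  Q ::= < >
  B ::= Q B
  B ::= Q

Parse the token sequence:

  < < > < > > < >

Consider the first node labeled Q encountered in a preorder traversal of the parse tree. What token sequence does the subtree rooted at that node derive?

[B [Q < [B [Q < >] [B [Q < >]]] >] [B [Q < >]]]

< < > < > >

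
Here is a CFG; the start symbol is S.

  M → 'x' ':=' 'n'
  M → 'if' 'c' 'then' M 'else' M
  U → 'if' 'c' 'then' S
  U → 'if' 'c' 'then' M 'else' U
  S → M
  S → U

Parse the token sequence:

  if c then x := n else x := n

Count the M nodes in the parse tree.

3

[S [M if c then [M x := n] else [M x := n]]]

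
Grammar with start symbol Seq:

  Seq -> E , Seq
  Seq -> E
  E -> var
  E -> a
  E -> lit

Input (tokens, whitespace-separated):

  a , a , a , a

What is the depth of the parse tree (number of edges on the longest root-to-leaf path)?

5

[Seq [E a] , [Seq [E a] , [Seq [E a] , [Seq [E a]]]]]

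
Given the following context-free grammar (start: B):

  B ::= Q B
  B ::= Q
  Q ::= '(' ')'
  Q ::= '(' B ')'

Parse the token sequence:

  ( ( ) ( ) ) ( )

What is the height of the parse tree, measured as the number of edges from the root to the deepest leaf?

5

[B [Q ( [B [Q ( )] [B [Q ( )]]] )] [B [Q ( )]]]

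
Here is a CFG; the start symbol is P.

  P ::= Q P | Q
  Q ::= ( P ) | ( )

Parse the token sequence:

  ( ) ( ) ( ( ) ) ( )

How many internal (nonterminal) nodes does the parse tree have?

10

[P [Q ( )] [P [Q ( )] [P [Q ( [P [Q ( )]] )] [P [Q ( )]]]]]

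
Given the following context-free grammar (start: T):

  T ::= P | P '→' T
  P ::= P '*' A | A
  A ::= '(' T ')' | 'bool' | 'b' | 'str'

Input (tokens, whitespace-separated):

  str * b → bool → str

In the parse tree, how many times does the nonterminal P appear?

[T [P [P [A str]] * [A b]] → [T [P [A bool]] → [T [P [A str]]]]]

4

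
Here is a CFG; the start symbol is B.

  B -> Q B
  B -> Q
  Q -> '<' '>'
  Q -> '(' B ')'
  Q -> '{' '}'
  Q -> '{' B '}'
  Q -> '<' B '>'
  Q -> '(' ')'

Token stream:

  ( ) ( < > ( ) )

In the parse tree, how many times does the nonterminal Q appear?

4

[B [Q ( )] [B [Q ( [B [Q < >] [B [Q ( )]]] )]]]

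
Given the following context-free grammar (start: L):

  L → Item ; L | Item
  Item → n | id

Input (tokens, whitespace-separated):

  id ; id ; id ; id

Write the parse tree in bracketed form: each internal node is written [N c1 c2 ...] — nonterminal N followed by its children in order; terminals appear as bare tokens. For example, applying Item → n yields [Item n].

[L [Item id] ; [L [Item id] ; [L [Item id] ; [L [Item id]]]]]

L
Item ; L
id ; L
id ; Item ; L
id ; id ; L
id ; id ; Item ; L
id ; id ; id ; L
id ; id ; id ; Item
id ; id ; id ; id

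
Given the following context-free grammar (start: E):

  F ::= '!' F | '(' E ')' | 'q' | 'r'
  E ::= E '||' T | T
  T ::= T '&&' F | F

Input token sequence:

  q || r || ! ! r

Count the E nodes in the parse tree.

3

[E [E [E [T [F q]]] || [T [F r]]] || [T [F ! [F ! [F r]]]]]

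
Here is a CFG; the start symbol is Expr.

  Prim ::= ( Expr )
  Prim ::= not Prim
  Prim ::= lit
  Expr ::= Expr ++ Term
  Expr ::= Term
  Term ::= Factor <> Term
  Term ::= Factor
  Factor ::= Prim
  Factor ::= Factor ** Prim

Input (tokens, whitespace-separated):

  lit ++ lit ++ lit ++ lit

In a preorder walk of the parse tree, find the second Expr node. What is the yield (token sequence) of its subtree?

lit ++ lit ++ lit

[Expr [Expr [Expr [Expr [Term [Factor [Prim lit]]]] ++ [Term [Factor [Prim lit]]]] ++ [Term [Factor [Prim lit]]]] ++ [Term [Factor [Prim lit]]]]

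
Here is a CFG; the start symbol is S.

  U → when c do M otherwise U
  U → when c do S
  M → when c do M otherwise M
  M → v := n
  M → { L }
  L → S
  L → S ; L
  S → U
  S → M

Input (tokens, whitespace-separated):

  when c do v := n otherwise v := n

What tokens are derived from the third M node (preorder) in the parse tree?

v := n

[S [M when c do [M v := n] otherwise [M v := n]]]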